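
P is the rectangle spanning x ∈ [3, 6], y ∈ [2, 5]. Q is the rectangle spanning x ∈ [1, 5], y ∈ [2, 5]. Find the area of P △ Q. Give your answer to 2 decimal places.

|P∩Q|: x∈[3,5], y∈[2,5] → 2·3 = 6.
|P △ Q| = |P| + |Q| − 2·|P∩Q| = 9 + 12 − 12 = 9.00.

9.00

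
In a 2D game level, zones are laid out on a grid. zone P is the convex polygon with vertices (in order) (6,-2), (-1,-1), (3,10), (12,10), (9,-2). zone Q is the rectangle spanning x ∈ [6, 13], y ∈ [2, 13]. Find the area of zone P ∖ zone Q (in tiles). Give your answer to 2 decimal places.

72.50

|zone P| = 112.5, |zone P∩zone Q| = 40.
|zone P ∖ zone Q| = |zone P| − |zone P∩zone Q| = 112.5 − 40 = 72.50.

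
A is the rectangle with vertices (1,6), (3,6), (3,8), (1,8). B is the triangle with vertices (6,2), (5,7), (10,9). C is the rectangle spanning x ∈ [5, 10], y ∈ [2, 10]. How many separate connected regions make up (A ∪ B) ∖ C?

1

(A ∪ B) ∖ C is a single connected region.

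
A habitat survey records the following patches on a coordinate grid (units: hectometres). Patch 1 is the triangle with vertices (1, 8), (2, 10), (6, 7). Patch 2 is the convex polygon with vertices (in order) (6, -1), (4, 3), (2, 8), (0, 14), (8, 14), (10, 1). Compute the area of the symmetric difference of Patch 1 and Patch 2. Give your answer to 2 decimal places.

87.92

|Patch 1| = 5.5, |Patch 2| = 92, |Patch 1∩Patch 2| = 4.7913.
|Patch 1 △ Patch 2| = |Patch 1| + |Patch 2| − 2·|Patch 1∩Patch 2| = 5.5 + 92 − 9.5826 = 87.92.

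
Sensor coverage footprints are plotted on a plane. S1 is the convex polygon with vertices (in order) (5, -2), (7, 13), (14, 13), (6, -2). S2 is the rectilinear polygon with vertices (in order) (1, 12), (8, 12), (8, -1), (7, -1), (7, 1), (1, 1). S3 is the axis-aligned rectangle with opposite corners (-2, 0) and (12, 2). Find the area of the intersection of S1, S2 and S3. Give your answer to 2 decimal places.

2.72

The intersection is the polygon with vertices (8,1.75), (7.067,0), (7,0), (7,1), (5.4,1), (5.533,2), (8,2).
By the shoelace formula its area is 2.72.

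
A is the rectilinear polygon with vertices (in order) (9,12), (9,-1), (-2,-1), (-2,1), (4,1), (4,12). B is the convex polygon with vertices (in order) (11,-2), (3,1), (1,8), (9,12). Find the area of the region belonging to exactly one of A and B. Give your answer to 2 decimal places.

51.17

|A| = 77, |B| = 85, |A∩B| = 55.4167.
|A △ B| = |A| + |B| − 2·|A∩B| = 77 + 85 − 110.8333 = 51.17.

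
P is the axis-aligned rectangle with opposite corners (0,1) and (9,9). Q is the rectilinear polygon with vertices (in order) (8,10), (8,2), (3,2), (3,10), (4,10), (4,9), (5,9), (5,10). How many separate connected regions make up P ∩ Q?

P ∩ Q is a single connected region.

1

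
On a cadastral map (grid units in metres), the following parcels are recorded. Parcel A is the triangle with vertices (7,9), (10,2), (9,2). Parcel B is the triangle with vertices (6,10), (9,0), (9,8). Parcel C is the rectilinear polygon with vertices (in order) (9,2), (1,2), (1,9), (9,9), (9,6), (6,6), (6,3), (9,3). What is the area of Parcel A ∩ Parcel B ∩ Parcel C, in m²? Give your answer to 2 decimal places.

0.79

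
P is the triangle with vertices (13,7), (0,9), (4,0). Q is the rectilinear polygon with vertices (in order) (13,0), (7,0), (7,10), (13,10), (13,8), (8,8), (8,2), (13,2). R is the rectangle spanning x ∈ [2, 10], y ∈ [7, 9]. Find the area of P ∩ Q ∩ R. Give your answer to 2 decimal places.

0.85

The intersection is the polygon with vertices (8,7), (7,7), (7,7.923), (8,7.769).
By the shoelace formula its area is 0.85.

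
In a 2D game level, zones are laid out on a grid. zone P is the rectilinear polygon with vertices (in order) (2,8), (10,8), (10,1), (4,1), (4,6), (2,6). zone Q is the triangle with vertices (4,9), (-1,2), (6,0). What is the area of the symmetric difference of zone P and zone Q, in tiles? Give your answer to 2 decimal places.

55.81

|zone P| = 46, |zone Q| = 29.5, |zone P∩zone Q| = 9.8429.
|zone P △ zone Q| = |zone P| + |zone Q| − 2·|zone P∩zone Q| = 46 + 29.5 − 19.6857 = 55.81.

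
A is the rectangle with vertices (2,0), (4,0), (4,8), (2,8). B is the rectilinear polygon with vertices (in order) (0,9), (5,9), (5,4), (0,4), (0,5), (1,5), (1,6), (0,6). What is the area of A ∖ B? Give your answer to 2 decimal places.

8.00

|A| = 16, |A∩B| = 8.
|A ∖ B| = |A| − |A∩B| = 16 − 8 = 8.00.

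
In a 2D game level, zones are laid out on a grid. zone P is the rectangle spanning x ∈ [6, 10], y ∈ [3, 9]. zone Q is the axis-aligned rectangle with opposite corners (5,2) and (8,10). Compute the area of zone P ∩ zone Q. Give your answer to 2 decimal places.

12.00

|zone P∩zone Q|: x∈[6,8], y∈[3,9] → 2·6 = 12.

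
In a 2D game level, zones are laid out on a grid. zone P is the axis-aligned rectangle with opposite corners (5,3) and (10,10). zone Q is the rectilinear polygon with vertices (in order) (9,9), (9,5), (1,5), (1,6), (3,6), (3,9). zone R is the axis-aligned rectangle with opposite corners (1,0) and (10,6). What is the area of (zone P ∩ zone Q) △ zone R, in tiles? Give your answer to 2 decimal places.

62.00

|zone P ∩ zone Q| = 16.
|(zone P ∩ zone Q) ∩ zone R| = 4.
|(zone P ∩ zone Q) △ zone R| = 16 + 54 − 8 = 62.00.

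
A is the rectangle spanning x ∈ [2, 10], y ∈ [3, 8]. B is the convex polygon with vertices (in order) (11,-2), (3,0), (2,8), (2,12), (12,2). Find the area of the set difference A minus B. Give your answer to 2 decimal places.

|A| = 40, |A∩B| = 30.4375.
|A ∖ B| = |A| − |A∩B| = 40 − 30.4375 = 9.56.

9.56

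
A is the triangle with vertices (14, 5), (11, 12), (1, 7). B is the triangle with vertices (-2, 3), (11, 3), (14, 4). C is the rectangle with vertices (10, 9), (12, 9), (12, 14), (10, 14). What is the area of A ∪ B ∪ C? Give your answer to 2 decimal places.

By inclusion–exclusion:
Individual areas: |A| = 42.5, |B| = 6.5, |C| = 10.
|A∩B| = 0.
|A∩C| = 4.5833.
|B∩C| = 0.
|A∩B∩C| = 0.
|A ∪ B ∪ C| = 59 − 4.5833 + 0 = 54.42.

54.42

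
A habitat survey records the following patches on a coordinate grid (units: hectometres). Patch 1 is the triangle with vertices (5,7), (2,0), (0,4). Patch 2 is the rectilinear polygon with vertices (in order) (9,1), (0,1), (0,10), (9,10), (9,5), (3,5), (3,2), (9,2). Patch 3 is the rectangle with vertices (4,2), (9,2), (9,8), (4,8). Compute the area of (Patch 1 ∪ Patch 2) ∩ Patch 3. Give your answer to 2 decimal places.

|Patch 1 ∪ Patch 2| = 64.9881.
|(Patch 1 ∪ Patch 2) ∩ Patch 3| = 15.02.

15.02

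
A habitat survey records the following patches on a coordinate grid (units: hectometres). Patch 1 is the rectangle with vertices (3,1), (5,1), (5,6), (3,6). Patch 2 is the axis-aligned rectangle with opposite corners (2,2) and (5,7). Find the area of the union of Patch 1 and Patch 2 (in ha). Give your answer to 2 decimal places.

By inclusion–exclusion:
Individual areas: |Patch 1| = 10, |Patch 2| = 15.
|Patch 1∩Patch 2|: x∈[3,5], y∈[2,6] → 2·4 = 8.
|Patch 1 ∪ Patch 2| = 25 − 8 = 17.00.

17.00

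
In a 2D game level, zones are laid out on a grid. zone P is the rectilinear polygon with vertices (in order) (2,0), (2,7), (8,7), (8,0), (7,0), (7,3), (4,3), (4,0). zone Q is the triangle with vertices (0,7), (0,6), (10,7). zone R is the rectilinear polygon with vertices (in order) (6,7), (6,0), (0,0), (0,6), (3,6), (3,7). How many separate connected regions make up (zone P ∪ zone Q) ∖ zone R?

2

(zone P ∪ zone Q) ∖ zone R splits into 2 disjoint pieces (area 2.8, area 11.2).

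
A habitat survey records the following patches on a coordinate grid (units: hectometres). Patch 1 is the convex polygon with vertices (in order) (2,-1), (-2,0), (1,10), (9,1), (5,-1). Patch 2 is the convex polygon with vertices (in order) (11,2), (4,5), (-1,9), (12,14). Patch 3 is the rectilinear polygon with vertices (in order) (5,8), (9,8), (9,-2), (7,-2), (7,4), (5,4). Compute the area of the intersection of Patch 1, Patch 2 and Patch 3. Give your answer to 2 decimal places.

0.62

The intersection is the polygon with vertices (6.333,4), (5,4.571), (5,5.5).
By the shoelace formula its area is 0.62.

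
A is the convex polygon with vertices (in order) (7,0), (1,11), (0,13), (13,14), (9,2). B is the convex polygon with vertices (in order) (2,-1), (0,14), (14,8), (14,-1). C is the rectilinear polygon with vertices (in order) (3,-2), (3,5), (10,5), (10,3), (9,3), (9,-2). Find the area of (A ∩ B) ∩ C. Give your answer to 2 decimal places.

The region (A ∩ B) ∩ C is the polygon with vertices (9.333,3), (9,3), (9,2), (7,0), (4.273,5), (10,5).
By the shoelace formula its area is 16.15.

16.15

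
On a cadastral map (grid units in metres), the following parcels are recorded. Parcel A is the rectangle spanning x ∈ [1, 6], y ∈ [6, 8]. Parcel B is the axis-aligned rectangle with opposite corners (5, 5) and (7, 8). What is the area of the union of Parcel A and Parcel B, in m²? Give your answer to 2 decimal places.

By inclusion–exclusion:
Individual areas: |Parcel A| = 10, |Parcel B| = 6.
|Parcel A∩Parcel B|: x∈[5,6], y∈[6,8] → 1·2 = 2.
|Parcel A ∪ Parcel B| = 16 − 2 = 14.00.

14.00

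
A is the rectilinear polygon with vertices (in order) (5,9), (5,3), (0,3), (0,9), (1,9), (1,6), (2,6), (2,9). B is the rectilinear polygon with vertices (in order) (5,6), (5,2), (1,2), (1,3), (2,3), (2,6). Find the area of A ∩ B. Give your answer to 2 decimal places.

9.00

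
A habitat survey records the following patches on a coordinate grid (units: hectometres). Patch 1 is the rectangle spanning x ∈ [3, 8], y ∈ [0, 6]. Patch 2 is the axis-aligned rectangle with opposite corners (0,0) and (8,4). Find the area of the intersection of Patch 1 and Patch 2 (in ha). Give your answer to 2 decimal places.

20.00

|Patch 1∩Patch 2|: x∈[3,8], y∈[0,4] → 5·4 = 20.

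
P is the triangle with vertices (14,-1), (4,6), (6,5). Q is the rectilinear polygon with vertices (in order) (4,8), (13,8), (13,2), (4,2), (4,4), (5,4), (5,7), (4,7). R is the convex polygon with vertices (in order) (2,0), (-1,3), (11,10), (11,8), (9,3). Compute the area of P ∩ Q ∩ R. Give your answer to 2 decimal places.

The intersection is the polygon with vertices (5,5.5), (6,5), (8.788,2.909), (8.557,2.81), (5,5.3).
By the shoelace formula its area is 1.19.

1.19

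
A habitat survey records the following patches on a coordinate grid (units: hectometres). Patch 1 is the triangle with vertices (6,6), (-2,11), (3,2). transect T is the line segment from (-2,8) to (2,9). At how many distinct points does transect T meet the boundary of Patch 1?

2

The segment meets the boundary at (1.429,8.857), (-0.537,8.366).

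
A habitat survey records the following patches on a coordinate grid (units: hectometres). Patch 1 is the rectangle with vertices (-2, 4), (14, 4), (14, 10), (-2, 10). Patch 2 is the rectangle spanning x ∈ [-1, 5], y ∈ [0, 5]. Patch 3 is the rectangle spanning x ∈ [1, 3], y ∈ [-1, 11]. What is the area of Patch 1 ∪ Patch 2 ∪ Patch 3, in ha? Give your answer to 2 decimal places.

By inclusion–exclusion:
Individual areas: |Patch 1| = 96, |Patch 2| = 30, |Patch 3| = 24.
|Patch 1∩Patch 2|: x∈[-1,5], y∈[4,5] → 6·1 = 6.
|Patch 1∩Patch 3|: x∈[1,3], y∈[4,10] → 2·6 = 12.
|Patch 2∩Patch 3|: x∈[1,3], y∈[0,5] → 2·5 = 10.
|Patch 1∩Patch 2∩Patch 3| = 2.
|Patch 1 ∪ Patch 2 ∪ Patch 3| = 150 − 28 + 2 = 124.00.

124.00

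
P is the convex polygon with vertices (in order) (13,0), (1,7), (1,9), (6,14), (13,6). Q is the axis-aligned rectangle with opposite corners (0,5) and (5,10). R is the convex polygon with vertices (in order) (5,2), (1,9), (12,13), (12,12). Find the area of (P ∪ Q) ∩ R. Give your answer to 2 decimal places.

The region (P ∪ Q) ∩ R is the polygon with vertices (3.286,5), (1,9), (8.112,11.586), (10.111,9.302), (6.325,3.893), (4.429,5).
By the shoelace formula its area is 38.96.

38.96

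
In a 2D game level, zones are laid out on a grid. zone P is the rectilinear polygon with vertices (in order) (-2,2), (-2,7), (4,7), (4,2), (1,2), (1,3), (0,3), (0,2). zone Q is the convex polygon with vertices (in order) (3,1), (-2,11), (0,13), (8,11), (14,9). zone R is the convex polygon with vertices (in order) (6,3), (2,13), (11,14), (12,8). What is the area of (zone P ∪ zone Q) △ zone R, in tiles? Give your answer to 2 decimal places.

84.78

|zone P ∪ zone Q| = 110.25.
|(zone P ∪ zone Q) ∩ zone R| = 46.4828.
|(zone P ∪ zone Q) △ zone R| = 110.25 + 67.5 − 92.9657 = 84.78.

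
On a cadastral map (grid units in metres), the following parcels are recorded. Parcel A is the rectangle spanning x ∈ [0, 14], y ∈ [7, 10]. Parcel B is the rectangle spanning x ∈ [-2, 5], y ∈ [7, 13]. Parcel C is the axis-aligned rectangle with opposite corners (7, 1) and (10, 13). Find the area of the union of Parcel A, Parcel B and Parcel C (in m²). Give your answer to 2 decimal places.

96.00

By inclusion–exclusion:
Individual areas: |Parcel A| = 42, |Parcel B| = 42, |Parcel C| = 36.
|Parcel A∩Parcel B|: x∈[0,5], y∈[7,10] → 5·3 = 15.
|Parcel A∩Parcel C|: x∈[7,10], y∈[7,10] → 3·3 = 9.
|Parcel B∩Parcel C| = 0 (no overlap).
|Parcel A∩Parcel B∩Parcel C| = 0.
|Parcel A ∪ Parcel B ∪ Parcel C| = 120 − 24 + 0 = 96.00.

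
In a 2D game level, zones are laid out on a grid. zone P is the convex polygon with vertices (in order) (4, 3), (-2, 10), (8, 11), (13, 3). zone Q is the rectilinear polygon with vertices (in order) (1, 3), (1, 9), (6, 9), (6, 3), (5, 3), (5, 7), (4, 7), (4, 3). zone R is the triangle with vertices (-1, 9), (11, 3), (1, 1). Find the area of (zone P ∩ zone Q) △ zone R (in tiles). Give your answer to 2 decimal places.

42.25

|zone P ∩ zone Q| = 20.75.
|(zone P ∩ zone Q) ∩ zone R| = 10.25.
|(zone P ∩ zone Q) △ zone R| = 20.75 + 42 − 20.5 = 42.25.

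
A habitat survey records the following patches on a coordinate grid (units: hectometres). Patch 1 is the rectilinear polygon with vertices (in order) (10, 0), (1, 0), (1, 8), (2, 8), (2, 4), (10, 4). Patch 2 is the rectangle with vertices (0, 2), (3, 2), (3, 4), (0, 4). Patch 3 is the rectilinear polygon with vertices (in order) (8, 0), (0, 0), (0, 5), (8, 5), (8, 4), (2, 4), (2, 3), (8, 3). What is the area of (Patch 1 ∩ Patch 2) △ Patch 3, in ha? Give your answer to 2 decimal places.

|Patch 1 ∩ Patch 2| = 4.
|(Patch 1 ∩ Patch 2) ∩ Patch 3| = 3.
|(Patch 1 ∩ Patch 2) △ Patch 3| = 4 + 34 − 6 = 32.00.

32.00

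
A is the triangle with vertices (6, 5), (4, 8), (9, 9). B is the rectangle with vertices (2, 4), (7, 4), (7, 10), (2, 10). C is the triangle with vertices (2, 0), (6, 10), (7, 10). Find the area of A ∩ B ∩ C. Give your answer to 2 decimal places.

1.33

The intersection is the polygon with vertices (6.222,8.444), (5.143,6.286), (4.75,6.875), (5.304,8.261).
By the shoelace formula its area is 1.33.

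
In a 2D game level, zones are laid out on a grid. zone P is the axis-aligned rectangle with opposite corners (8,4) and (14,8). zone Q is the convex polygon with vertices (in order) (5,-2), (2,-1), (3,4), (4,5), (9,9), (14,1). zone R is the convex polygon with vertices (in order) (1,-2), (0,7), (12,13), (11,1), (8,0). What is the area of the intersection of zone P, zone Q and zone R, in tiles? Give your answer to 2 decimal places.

10.96

The intersection is the polygon with vertices (8,8), (9.625,8), (11.353,5.235), (11.25,4), (8,4).
By the shoelace formula its area is 10.96.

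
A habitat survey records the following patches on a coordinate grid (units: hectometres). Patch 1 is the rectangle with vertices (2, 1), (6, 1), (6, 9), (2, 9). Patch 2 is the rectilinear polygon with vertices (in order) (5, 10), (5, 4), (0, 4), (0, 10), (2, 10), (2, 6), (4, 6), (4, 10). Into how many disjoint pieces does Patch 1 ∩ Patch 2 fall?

1

Patch 1 ∩ Patch 2 is a single connected region.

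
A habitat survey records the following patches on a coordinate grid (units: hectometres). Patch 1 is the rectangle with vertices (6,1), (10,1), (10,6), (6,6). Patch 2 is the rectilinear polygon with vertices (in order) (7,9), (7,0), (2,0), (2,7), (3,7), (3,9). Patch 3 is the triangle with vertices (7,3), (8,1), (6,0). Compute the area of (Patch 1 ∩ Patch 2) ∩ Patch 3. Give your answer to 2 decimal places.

0.67

The region (Patch 1 ∩ Patch 2) ∩ Patch 3 is the polygon with vertices (7,1), (6.333,1), (7,3).
By the shoelace formula its area is 0.67.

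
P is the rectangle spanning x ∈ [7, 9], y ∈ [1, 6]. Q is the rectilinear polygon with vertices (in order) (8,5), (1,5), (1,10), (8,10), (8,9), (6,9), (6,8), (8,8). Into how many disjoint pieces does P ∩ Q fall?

1

P ∩ Q is a single connected region.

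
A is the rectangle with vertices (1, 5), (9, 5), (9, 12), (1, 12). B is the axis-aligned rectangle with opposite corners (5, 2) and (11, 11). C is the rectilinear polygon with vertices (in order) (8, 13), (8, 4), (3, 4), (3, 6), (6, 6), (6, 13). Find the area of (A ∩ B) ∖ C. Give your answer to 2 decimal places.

|A ∩ B| = 24.
|(A ∩ B) ∩ C| = 13.
|(A ∩ B) ∖ C| = 24 − 13 = 11.00.

11.00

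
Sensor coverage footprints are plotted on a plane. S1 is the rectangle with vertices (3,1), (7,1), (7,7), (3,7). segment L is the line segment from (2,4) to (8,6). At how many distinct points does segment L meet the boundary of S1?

2

The segment meets the boundary at (7,5.667), (3,4.333).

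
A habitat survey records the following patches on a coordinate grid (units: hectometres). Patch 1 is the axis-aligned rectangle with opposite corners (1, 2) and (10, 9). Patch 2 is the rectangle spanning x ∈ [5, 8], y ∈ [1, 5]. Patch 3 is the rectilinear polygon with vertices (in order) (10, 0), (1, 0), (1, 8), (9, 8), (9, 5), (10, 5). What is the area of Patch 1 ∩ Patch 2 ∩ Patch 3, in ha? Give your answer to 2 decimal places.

The intersection is the polygon with vertices (5,5), (8,5), (8,2), (5,2).
By the shoelace formula its area is 9.00.

9.00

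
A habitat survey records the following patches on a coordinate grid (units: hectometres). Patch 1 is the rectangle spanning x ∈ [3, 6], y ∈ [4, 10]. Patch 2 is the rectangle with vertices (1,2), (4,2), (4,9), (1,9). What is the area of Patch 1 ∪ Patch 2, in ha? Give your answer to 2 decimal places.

By inclusion–exclusion:
Individual areas: |Patch 1| = 18, |Patch 2| = 21.
|Patch 1∩Patch 2|: x∈[3,4], y∈[4,9] → 1·5 = 5.
|Patch 1 ∪ Patch 2| = 39 − 5 = 34.00.

34.00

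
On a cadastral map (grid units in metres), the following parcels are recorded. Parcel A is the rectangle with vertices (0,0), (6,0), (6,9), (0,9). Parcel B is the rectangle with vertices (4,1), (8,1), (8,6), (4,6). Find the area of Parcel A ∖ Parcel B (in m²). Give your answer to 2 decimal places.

44.00

|Parcel A∩Parcel B|: x∈[4,6], y∈[1,6] → 2·5 = 10.
|Parcel A| = 54.
|Parcel A ∖ Parcel B| = |Parcel A| − |Parcel A∩Parcel B| = 54 − 10 = 44.00.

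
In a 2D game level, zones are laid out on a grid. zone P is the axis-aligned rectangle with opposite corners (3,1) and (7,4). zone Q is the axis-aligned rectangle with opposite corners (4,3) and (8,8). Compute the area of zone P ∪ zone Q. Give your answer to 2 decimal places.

29.00

By inclusion–exclusion:
Individual areas: |zone P| = 12, |zone Q| = 20.
|zone P∩zone Q|: x∈[4,7], y∈[3,4] → 3·1 = 3.
|zone P ∪ zone Q| = 32 − 3 = 29.00.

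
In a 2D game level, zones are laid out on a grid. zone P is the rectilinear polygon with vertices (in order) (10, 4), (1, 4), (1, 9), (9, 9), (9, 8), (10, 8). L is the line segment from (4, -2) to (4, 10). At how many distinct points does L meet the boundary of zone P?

2

The segment meets the boundary at (4,9), (4,4).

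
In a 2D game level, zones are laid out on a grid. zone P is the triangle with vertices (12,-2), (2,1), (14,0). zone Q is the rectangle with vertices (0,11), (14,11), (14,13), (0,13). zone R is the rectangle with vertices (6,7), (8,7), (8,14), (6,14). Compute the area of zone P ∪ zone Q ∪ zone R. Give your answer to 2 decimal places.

51.00

By inclusion–exclusion:
Individual areas: |zone P| = 13, |zone Q| = 28, |zone R| = 14.
|zone P∩zone Q| = 0.
|zone P∩zone R| = 0.
|zone Q∩zone R|: x∈[6,8], y∈[11,13] → 2·2 = 4.
|zone P∩zone Q∩zone R| = 0.
|zone P ∪ zone Q ∪ zone R| = 55 − 4 + 0 = 51.00.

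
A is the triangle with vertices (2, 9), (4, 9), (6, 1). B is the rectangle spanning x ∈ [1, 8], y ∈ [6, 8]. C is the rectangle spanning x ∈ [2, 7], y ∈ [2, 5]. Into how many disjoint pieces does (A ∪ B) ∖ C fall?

(A ∪ B) ∖ C splits into 2 disjoint pieces (area 17, area 0.125).

2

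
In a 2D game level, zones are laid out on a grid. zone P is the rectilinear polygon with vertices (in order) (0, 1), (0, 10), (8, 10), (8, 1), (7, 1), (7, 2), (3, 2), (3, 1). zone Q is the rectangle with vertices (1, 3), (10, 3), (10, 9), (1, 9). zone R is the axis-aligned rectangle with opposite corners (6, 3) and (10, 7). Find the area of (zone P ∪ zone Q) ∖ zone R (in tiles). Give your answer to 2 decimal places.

|zone P ∪ zone Q| = 80.
|(zone P ∪ zone Q) ∩ zone R| = 16.
|(zone P ∪ zone Q) ∖ zone R| = 80 − 16 = 64.00.

64.00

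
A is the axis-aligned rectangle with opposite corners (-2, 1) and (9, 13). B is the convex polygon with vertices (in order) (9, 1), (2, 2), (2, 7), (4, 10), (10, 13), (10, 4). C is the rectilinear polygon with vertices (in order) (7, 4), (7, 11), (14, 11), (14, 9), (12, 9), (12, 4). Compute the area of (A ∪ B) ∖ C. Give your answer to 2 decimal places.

121.25

|A ∪ B| = 142.25.
|(A ∪ B) ∩ C| = 21.
|(A ∪ B) ∖ C| = 142.25 − 21 = 121.25.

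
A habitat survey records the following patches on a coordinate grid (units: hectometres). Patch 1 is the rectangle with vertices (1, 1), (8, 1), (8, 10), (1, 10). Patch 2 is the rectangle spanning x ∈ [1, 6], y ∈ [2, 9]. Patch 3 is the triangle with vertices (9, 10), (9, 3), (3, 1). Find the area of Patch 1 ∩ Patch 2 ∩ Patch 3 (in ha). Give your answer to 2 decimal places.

4.08

The intersection is the polygon with vertices (6,2), (3.667,2), (6,5.5).
By the shoelace formula its area is 4.08.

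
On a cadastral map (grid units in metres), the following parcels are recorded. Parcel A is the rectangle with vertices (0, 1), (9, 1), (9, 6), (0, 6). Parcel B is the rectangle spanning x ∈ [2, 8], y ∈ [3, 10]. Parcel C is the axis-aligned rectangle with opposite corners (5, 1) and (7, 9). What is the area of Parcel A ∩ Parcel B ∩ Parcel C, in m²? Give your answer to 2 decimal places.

The intersection is the polygon with vertices (5,3), (5,6), (7,6), (7,3).
By the shoelace formula its area is 6.00.

6.00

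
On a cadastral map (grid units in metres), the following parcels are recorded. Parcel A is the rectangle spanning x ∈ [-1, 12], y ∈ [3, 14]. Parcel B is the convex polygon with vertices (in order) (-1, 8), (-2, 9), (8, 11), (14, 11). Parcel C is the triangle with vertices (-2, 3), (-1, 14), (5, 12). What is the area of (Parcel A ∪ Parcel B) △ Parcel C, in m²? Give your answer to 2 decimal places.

|Parcel A ∪ Parcel B| = 144.
|(Parcel A ∪ Parcel B) ∩ Parcel C| = 29.5762.
|(Parcel A ∪ Parcel B) △ Parcel C| = 144 + 34 − 59.1524 = 118.85.

118.85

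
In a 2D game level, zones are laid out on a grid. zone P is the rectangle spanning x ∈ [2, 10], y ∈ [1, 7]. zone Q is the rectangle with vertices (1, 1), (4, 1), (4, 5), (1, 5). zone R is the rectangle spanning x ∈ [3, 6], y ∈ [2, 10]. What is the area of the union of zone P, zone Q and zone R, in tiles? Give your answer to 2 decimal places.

By inclusion–exclusion:
Individual areas: |zone P| = 48, |zone Q| = 12, |zone R| = 24.
|zone P∩zone Q|: x∈[2,4], y∈[1,5] → 2·4 = 8.
|zone P∩zone R|: x∈[3,6], y∈[2,7] → 3·5 = 15.
|zone Q∩zone R|: x∈[3,4], y∈[2,5] → 1·3 = 3.
|zone P∩zone Q∩zone R| = 3.
|zone P ∪ zone Q ∪ zone R| = 84 − 26 + 3 = 61.00.

61.00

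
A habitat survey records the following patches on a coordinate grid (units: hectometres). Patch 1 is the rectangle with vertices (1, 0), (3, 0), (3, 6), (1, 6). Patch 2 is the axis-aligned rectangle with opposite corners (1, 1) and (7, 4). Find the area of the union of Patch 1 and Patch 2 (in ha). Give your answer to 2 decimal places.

24.00

By inclusion–exclusion:
Individual areas: |Patch 1| = 12, |Patch 2| = 18.
|Patch 1∩Patch 2|: x∈[1,3], y∈[1,4] → 2·3 = 6.
|Patch 1 ∪ Patch 2| = 30 − 6 = 24.00.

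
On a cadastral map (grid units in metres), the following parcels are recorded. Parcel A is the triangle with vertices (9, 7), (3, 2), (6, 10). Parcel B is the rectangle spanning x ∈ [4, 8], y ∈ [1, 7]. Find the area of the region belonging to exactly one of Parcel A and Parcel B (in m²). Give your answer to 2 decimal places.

22.54

|Parcel A| = 16.5, |Parcel B| = 24, |Parcel A∩Parcel B| = 8.9792.
|Parcel A △ Parcel B| = |Parcel A| + |Parcel B| − 2·|Parcel A∩Parcel B| = 16.5 + 24 − 17.9583 = 22.54.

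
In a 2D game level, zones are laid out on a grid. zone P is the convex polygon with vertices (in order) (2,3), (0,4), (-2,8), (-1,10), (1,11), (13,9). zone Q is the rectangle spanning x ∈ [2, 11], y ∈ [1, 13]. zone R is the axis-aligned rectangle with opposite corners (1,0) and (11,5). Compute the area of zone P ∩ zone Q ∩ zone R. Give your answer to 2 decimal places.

The intersection is the polygon with vertices (2,3), (2,5), (5.667,5).
By the shoelace formula its area is 3.67.

3.67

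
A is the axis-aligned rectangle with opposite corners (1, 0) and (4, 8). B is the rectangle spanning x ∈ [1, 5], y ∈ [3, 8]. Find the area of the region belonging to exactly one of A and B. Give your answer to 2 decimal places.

|A∩B|: x∈[1,4], y∈[3,8] → 3·5 = 15.
|A △ B| = |A| + |B| − 2·|A∩B| = 24 + 20 − 30 = 14.00.

14.00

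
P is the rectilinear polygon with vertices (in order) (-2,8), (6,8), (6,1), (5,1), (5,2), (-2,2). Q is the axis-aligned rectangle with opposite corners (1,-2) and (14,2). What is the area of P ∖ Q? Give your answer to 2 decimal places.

48.00

|P| = 49, |P∩Q| = 1.
|P ∖ Q| = |P| − |P∩Q| = 49 − 1 = 48.00.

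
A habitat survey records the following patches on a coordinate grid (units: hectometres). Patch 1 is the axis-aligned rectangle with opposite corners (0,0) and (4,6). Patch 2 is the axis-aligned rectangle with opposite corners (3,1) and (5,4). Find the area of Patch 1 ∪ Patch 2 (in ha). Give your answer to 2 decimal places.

27.00

By inclusion–exclusion:
Individual areas: |Patch 1| = 24, |Patch 2| = 6.
|Patch 1∩Patch 2|: x∈[3,4], y∈[1,4] → 1·3 = 3.
|Patch 1 ∪ Patch 2| = 30 − 3 = 27.00.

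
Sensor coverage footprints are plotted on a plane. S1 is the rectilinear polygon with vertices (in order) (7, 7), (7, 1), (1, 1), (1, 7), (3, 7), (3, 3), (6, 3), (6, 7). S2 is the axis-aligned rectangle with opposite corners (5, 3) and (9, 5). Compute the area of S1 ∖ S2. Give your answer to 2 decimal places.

22.00

|S1| = 24, |S1∩S2| = 2.
|S1 ∖ S2| = |S1| − |S1∩S2| = 24 − 2 = 22.00.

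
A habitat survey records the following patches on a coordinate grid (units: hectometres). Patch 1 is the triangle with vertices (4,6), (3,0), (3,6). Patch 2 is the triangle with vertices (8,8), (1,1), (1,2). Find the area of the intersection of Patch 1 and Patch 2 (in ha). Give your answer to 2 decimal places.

The intersection is the polygon with vertices (3.6,3.6), (3,3), (3,3.714), (3.722,4.333).
By the shoelace formula its area is 0.44.

0.44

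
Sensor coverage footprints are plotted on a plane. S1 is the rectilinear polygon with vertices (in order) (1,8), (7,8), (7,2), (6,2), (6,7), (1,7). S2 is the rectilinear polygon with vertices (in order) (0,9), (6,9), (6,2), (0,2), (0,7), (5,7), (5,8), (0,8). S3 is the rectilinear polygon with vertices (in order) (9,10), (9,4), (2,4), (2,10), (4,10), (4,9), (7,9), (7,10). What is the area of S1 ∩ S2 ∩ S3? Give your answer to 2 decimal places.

1.00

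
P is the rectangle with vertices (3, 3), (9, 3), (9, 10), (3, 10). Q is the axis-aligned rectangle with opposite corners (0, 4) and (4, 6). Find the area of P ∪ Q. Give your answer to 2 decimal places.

48.00

By inclusion–exclusion:
Individual areas: |P| = 42, |Q| = 8.
|P∩Q|: x∈[3,4], y∈[4,6] → 1·2 = 2.
|P ∪ Q| = 50 − 2 = 48.00.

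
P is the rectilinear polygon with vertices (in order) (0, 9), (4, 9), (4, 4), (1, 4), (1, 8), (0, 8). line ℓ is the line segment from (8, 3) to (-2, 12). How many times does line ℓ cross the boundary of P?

2

The segment meets the boundary at (1.333,9), (4,6.6).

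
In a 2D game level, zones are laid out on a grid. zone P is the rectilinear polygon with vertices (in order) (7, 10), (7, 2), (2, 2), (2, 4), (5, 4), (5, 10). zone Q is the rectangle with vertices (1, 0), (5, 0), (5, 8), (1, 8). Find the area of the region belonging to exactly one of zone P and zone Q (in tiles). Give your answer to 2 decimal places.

|zone P| = 22, |zone Q| = 32, |zone P∩zone Q| = 6.
|zone P △ zone Q| = |zone P| + |zone Q| − 2·|zone P∩zone Q| = 22 + 32 − 12 = 42.00.

42.00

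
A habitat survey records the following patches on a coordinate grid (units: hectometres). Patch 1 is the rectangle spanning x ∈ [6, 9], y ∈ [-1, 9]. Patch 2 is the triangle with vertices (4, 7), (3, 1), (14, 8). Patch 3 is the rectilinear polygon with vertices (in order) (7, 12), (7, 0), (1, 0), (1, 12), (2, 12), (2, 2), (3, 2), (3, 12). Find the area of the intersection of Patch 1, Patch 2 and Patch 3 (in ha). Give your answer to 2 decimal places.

The intersection is the polygon with vertices (6,2.909), (6,7.2), (7,7.3), (7,3.546).
By the shoelace formula its area is 4.02.

4.02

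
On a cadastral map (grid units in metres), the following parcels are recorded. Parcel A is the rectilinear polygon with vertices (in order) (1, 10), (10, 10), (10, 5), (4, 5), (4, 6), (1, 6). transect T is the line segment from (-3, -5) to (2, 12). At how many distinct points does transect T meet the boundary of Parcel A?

2

The segment meets the boundary at (1.412,10), (1,8.6).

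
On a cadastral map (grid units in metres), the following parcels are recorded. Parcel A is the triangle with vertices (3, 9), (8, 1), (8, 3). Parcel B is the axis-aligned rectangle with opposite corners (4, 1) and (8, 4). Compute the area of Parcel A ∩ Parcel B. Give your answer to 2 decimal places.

2.40

The intersection is the polygon with vertices (6.125,4), (7.167,4), (8,3), (8,1).
By the shoelace formula its area is 2.40.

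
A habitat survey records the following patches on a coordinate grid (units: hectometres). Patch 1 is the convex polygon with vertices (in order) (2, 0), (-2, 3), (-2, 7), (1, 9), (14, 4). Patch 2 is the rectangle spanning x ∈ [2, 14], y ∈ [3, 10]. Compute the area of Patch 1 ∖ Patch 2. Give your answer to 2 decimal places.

|Patch 1| = 78.5, |Patch 1∩Patch 2| = 38.1923.
|Patch 1 ∖ Patch 2| = |Patch 1| − |Patch 1∩Patch 2| = 78.5 − 38.1923 = 40.31.

40.31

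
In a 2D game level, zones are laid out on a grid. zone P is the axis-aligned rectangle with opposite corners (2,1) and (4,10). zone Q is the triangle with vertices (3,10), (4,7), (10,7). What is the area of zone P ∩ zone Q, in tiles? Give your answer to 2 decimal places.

1.29

The intersection is the polygon with vertices (4,7), (3,10), (4,9.571).
By the shoelace formula its area is 1.29.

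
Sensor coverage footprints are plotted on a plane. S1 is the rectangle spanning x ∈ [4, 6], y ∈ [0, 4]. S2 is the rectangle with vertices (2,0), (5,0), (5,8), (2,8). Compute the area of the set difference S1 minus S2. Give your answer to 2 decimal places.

4.00

|S1∩S2|: x∈[4,5], y∈[0,4] → 1·4 = 4.
|S1| = 8.
|S1 ∖ S2| = |S1| − |S1∩S2| = 8 − 4 = 4.00.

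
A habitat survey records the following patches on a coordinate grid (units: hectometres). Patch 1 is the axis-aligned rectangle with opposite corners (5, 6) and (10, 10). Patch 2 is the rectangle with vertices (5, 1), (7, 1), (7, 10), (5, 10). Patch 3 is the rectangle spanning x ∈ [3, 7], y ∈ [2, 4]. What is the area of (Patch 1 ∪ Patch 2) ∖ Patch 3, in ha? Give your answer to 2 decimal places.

26.00

|Patch 1 ∪ Patch 2| = 30.
|(Patch 1 ∪ Patch 2) ∩ Patch 3| = 4.
|(Patch 1 ∪ Patch 2) ∖ Patch 3| = 30 − 4 = 26.00.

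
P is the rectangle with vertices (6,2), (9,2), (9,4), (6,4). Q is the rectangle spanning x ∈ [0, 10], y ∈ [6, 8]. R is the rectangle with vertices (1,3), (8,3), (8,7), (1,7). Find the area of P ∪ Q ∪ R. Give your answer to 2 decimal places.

45.00

By inclusion–exclusion:
Individual areas: |P| = 6, |Q| = 20, |R| = 28.
|P∩Q| = 0 (no overlap).
|P∩R|: x∈[6,8], y∈[3,4] → 2·1 = 2.
|Q∩R|: x∈[1,8], y∈[6,7] → 7·1 = 7.
|P∩Q∩R| = 0.
|P ∪ Q ∪ R| = 54 − 9 + 0 = 45.00.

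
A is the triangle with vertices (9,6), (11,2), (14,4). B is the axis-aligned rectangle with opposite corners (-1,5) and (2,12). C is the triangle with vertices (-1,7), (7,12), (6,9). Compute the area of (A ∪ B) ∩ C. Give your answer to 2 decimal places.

The region (A ∪ B) ∩ C is the polygon with vertices (2,7.857), (-1,7), (2,8.875).
By the shoelace formula its area is 1.53.

1.53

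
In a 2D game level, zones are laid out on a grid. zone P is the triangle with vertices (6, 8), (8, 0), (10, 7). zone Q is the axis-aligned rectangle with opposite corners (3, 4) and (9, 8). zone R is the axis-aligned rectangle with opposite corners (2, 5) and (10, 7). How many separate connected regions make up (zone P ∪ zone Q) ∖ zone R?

2

(zone P ∪ zone Q) ∖ zone R splits into 2 disjoint pieces (area 10.5714, area 6.125).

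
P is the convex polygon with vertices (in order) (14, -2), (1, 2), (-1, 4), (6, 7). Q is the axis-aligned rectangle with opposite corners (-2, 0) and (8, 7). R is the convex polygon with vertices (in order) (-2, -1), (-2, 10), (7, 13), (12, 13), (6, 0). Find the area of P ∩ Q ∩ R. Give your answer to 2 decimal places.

The intersection is the polygon with vertices (-1,4), (6,7), (8,4.75), (8,4.333), (6.186,0.404), (1,2).
By the shoelace formula its area is 33.72.

33.72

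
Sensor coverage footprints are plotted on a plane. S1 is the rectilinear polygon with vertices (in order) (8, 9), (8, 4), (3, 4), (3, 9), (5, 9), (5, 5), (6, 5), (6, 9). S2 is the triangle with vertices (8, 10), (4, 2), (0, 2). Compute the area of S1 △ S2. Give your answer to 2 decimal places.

|S1| = 21, |S2| = 16, |S1∩S2| = 6.
|S1 △ S2| = |S1| + |S2| − 2·|S1∩S2| = 21 + 16 − 12 = 25.00.

25.00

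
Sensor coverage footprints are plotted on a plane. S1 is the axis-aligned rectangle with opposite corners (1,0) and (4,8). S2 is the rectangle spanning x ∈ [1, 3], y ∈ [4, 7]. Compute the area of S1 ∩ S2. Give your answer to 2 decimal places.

6.00

|S1∩S2|: x∈[1,3], y∈[4,7] → 2·3 = 6.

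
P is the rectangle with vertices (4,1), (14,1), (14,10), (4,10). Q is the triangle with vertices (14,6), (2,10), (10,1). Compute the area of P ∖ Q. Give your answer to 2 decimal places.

53.58

|P| = 90, |P∩Q| = 36.4167.
|P ∖ Q| = |P| − |P∩Q| = 90 − 36.4167 = 53.58.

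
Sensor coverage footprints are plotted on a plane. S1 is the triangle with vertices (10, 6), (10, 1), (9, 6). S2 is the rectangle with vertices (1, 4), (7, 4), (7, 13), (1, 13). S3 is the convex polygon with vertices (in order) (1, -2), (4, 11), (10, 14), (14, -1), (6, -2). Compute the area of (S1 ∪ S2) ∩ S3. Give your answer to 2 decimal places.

31.40

|S1 ∪ S2| = 56.5.
|(S1 ∪ S2) ∩ S3| = 31.40.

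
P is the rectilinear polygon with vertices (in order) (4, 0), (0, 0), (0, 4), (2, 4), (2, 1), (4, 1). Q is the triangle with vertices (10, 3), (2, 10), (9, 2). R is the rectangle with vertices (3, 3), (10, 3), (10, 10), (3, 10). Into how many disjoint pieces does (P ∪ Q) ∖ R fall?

(P ∪ Q) ∖ R splits into 3 disjoint pieces (area 10, area 0.9375, area 0.1339).

3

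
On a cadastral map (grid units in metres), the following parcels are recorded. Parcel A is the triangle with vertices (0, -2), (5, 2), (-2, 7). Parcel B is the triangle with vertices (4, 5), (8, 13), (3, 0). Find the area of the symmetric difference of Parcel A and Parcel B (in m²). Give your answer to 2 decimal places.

31.06

|Parcel A| = 26.5, |Parcel B| = 6, |Parcel A∩Parcel B| = 0.7194.
|Parcel A △ Parcel B| = |Parcel A| + |Parcel B| − 2·|Parcel A∩Parcel B| = 26.5 + 6 − 1.4389 = 31.06.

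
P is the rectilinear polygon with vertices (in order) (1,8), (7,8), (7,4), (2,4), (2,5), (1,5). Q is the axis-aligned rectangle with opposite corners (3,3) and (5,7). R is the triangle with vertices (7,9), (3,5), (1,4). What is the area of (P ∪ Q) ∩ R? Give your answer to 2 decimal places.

The region (P ∪ Q) ∩ R is the polygon with vertices (2,4.833), (5.8,8), (6,8), (3,5), (2,4.5).
By the shoelace formula its area is 1.73.

1.73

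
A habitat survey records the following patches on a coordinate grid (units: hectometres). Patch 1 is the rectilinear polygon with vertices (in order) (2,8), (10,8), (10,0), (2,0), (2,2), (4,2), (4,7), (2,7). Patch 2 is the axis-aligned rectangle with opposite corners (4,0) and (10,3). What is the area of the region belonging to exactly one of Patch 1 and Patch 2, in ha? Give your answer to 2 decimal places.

36.00

|Patch 1| = 54, |Patch 2| = 18, |Patch 1∩Patch 2| = 18.
|Patch 1 △ Patch 2| = |Patch 1| + |Patch 2| − 2·|Patch 1∩Patch 2| = 54 + 18 − 36 = 36.00.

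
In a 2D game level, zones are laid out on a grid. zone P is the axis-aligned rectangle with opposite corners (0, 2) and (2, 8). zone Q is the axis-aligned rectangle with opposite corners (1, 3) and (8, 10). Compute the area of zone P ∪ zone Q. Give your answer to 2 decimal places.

56.00

By inclusion–exclusion:
Individual areas: |zone P| = 12, |zone Q| = 49.
|zone P∩zone Q|: x∈[1,2], y∈[3,8] → 1·5 = 5.
|zone P ∪ zone Q| = 61 − 5 = 56.00.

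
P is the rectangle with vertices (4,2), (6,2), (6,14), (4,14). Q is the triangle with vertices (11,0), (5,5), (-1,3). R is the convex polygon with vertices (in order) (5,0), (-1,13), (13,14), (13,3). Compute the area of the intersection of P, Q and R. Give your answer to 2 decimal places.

5.41

The intersection is the polygon with vertices (4.077,2), (4,2.167), (4,4.667), (5,5), (6,4.167), (6,2).
By the shoelace formula its area is 5.41.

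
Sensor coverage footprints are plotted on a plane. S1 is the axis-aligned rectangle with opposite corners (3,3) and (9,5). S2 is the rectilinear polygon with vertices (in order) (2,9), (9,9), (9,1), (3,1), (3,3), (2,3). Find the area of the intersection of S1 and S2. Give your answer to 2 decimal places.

12.00

The intersection is the polygon with vertices (9,3), (3,3), (3,5), (9,5).
By the shoelace formula its area is 12.00.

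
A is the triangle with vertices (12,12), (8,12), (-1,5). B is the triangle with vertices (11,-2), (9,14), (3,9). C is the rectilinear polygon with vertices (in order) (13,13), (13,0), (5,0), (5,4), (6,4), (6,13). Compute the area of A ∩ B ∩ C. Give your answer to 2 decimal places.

6.23

The intersection is the polygon with vertices (9.25,12), (9.423,10.613), (6,8.769), (6,10.444), (8,12).
By the shoelace formula its area is 6.23.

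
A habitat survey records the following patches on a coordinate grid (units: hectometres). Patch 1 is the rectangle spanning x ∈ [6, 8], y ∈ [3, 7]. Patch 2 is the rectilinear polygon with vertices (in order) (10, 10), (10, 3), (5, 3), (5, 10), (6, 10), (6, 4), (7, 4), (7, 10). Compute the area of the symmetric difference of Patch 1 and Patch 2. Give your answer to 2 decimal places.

27.00

|Patch 1| = 8, |Patch 2| = 29, |Patch 1∩Patch 2| = 5.
|Patch 1 △ Patch 2| = |Patch 1| + |Patch 2| − 2·|Patch 1∩Patch 2| = 8 + 29 − 10 = 27.00.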